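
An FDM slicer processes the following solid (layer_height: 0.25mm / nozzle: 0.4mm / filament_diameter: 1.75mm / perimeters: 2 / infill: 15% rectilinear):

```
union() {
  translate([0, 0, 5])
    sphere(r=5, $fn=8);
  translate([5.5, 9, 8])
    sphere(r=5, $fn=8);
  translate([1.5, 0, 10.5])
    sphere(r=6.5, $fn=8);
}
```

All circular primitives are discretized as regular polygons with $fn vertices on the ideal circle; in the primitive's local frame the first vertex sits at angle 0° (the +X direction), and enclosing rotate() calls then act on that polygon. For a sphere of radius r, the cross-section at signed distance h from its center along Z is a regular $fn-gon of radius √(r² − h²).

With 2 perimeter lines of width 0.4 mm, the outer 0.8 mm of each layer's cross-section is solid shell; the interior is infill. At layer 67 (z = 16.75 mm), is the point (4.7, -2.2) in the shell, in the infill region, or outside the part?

At z = 16.75 mm: the sphere does not reach this height (|z−center|=11.750 > r=5); the sphere at (5.5, 9) is not intersected at this z (|z−center|=8.750 > r=5); the r=6.5 sphere at (1.5, 0) contributes a regular 8-gon of circumradius √(6.5²−6.25²) = 1.785; Combining (union): only the r=6.5 sphere at (1.5, 0) is present, so the union is just that shape — 1 connected region. Overall, the cross-section is a single solid region. The nearest boundary edge runs (1.50, -1.79)→(2.76, -1.26); distance from the point to it = 2.15 mm. The point is not inside any of the regions above, so it lies outside the cross-section (2.15 mm from the nearest boundary).

outside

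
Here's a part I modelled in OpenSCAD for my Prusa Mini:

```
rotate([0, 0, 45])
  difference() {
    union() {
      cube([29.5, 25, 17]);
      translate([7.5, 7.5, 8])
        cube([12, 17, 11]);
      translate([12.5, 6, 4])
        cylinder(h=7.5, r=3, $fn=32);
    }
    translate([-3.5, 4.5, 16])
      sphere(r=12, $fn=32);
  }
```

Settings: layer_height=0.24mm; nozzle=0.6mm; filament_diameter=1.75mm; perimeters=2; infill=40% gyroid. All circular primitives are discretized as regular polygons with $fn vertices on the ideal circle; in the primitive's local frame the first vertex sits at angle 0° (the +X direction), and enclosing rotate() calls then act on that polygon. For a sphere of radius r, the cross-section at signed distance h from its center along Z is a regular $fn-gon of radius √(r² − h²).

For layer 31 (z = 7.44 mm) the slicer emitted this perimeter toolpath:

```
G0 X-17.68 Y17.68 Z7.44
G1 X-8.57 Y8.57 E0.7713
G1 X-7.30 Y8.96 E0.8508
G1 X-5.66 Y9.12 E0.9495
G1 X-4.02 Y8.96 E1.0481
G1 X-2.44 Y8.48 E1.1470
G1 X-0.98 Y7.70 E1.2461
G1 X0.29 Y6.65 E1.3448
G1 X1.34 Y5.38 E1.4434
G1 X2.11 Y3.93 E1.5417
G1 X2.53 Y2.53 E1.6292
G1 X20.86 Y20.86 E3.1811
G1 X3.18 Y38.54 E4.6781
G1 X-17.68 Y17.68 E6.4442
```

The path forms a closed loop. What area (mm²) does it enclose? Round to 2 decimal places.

690.79 mm²

Apply the shoelace formula to the sequence of (X, Y) vertices; enclosed area = 690.79 mm².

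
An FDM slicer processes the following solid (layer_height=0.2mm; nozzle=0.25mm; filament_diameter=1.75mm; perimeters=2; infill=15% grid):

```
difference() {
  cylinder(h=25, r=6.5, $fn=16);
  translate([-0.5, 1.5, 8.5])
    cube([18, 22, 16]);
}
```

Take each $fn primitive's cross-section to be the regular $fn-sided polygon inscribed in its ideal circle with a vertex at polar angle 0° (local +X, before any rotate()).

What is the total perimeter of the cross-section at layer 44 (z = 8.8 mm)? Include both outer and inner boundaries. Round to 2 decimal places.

43.06 mm

At z = 8.8 mm: the cylinder: section is a regular 16-gon, circumradius r=6.5 (perimeter = 2·16·6.500·sin(180°/16) = 40.58 mm); the cube at (-0.5, 1.5) (footprint 18×22) is included at this height (perimeter 80.00 mm); Taking the first minus the rest: starting from the r=6.5 cylinder, the 18×22 cube at (-0.5, 1.5) partially overlaps it — only the 25.29 mm² overlap (of its 396.00 mm²) is removed, clipping the outline — boundary = 43.06 mm. Overall, the cross-section is a single solid region. Total boundary length (outer) = 43.06 mm.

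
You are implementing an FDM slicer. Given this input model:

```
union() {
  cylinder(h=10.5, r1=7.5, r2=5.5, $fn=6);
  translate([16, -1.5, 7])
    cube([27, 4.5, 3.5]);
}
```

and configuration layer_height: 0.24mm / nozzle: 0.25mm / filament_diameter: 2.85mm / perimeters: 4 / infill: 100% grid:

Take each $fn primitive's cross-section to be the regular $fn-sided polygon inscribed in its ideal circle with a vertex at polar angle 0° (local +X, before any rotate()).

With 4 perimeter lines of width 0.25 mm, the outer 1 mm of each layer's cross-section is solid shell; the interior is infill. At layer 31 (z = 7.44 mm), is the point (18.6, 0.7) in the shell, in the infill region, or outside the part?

At z = 7.44 mm: the cone: at t=0.709 of its height the radius interpolates to r₁+(r₂−r₁)t = 6.083, giving a regular 6-gon of that circumradius; the cube at (16, -1.5) (footprint 27×4.5) is included at this height; Taking the union: the 2 present regions are separate (no shared area or edge), so areas and boundary lengths simply add and each stays a separate island — 2 connected regions. Overall, the cross-section has 2 separate islands. The nearest boundary edge runs (43.00, -1.50)→(16.00, -1.50); distance from the point to it = 2.20 mm. (Shell/infill is judged within the island containing the point — the largest one.) The point is inside the cross-section and 2.20 mm from the nearest boundary — more than the 1 mm shell width (4 × 0.25), so it's in the infill interior.

infill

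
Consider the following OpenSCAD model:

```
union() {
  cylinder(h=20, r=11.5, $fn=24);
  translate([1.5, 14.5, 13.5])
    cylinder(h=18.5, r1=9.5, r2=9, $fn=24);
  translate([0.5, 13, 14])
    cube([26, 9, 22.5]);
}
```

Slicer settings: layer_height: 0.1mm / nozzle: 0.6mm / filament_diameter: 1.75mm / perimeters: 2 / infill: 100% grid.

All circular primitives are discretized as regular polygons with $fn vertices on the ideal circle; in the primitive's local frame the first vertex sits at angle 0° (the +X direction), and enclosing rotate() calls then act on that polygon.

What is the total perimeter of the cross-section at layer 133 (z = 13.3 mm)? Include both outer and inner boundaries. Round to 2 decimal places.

72.05 mm

At z = 13.3 mm: the cylinder: section is a regular 24-gon, circumradius r=11.5 (perimeter = 2·24·11.500·sin(180°/24) = 72.05 mm); the cone at (1.5, 14.5) does not reach this height (z outside [13.5, 32]); the cube at (0.5, 13) is absent (z outside [14, 36.5]); Taking the union: only the r=11.5 cylinder is present, so the union is just that shape — boundary = 72.05 mm. Overall, the cross-section is a single solid region. Total boundary length (outer) = 72.05 mm.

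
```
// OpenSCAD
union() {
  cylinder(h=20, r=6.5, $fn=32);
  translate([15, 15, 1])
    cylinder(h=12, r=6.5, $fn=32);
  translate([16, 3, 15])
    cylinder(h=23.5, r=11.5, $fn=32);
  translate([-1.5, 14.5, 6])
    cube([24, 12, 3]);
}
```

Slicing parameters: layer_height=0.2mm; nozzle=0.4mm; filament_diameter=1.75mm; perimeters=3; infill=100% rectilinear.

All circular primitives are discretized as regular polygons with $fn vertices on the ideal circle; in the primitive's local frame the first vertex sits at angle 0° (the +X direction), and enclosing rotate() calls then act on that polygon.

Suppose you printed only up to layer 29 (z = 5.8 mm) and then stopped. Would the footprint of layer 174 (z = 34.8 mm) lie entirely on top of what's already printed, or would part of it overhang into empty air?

Compare the two slices. At z = 5.8: the cylinder: section is a regular 32-gon, circumradius r=6.5 (area = (32/2)·6.500²·sin(360°/32) = 131.88 mm²); the cylinder at (15, 15): section is a regular 32-gon, circumradius r=6.5 (area = (32/2)·6.500²·sin(360°/32) = 131.88 mm²); the cylinder at (16, 3) does not reach this height (z outside [15, 38.5]); the cube at (-1.5, 14.5) is not intersected at this z (z outside [6, 9]); Combining (union): the 2 present regions are separate (no shared area or edge), so areas and boundary lengths simply add and each stays a separate island — area = 263.76 mm². At z = 34.8: the cylinder does not reach this height (z outside [0, 20]); the cylinder at (15, 15) is absent (z outside [1, 13]); the cylinder at (16, 3): section is a regular 32-gon, circumradius r=11.5 (area = (32/2)·11.500²·sin(360°/32) = 412.81 mm²); the cube at (-1.5, 14.5) is absent (z outside [6, 9]); Merging all regions: only the r=11.5 cylinder at (16, 3) is present, so the union is just that shape — area = 412.81 mm². Checking containment: at z = 34.8 the cross-section extends beyond the z = 5.8 cross-section by about 353.87 mm².

part overhangs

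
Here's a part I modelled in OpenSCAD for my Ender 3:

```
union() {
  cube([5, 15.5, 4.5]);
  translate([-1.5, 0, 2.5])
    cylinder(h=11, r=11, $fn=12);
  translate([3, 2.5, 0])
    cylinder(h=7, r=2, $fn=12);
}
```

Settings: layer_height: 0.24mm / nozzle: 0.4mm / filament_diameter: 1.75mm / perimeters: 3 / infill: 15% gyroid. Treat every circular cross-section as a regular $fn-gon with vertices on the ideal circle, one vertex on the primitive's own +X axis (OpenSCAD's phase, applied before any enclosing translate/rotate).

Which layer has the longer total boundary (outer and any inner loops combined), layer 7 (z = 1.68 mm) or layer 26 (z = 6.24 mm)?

Layer 7 (z = 1.68): the cube (footprint 5×15.5) is included at this height (perimeter 41.00 mm); the cylinder at (-1.5, 0) does not reach this height (z outside [2.5, 13.5]); the r=2 cylinder at (3, 2.5) gives a regular 12-gon of circumradius 2 (constant along its height) (perimeter = 2·12·2.000·sin(180°/12) = 12.42 mm); Taking the union: the r=2 cylinder at (3, 2.5) lies entirely inside the 5×15.5 cube, so the union is just the 5×15.5 cube — boundary = 41.00 mm. So its perimeter = 41.00 mm. Layer 26 (z = 6.24): the cube is not intersected at this z (z outside [0, 4.5]); the cylinder at (-1.5, 0): section is a regular 12-gon, circumradius r=11 (perimeter = 2·12·11.000·sin(180°/12) = 68.33 mm); the r=2 cylinder at (3, 2.5) contributes a regular 12-gon of circumradius 2 (perimeter = 2·12·2.000·sin(180°/12) = 12.42 mm); Combining (union): the r=2 cylinder at (3, 2.5) lies entirely inside the r=11 cylinder at (-1.5, 0), so the union is just the r=11 cylinder at (-1.5, 0) — boundary = 68.33 mm. So its perimeter = 68.33 mm. Layer 26 is larger (68.33 vs 41.00 mm).

layer 26 (z = 6.24 mm)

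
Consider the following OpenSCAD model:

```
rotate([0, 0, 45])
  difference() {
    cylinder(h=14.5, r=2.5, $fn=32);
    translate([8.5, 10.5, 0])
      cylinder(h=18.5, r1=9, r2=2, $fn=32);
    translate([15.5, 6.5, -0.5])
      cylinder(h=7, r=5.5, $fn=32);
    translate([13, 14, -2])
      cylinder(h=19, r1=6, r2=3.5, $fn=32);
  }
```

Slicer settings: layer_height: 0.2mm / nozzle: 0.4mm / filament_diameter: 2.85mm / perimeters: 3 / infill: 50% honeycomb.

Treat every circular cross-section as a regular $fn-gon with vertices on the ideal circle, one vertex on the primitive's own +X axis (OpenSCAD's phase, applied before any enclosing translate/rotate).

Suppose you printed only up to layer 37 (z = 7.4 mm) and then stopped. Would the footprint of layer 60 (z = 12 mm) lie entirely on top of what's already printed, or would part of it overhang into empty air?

Compare the two slices. At z = 7.4: the cylinder: section is a regular 32-gon, circumradius r=2.5 (area = (32/2)·2.500²·sin(360°/32) = 19.51 mm²); the cone at (8.5, 10.5) (r1=9→r2=2) has section circumradius 6.200 here — a regular 32-gon (area = (32/2)·6.200²·sin(360°/32) = 119.99 mm²); the cylinder at (15.5, 6.5) does not reach this height (z outside [-0.5, 6.5]); the cone at (13, 14): at t=0.495 of its height the radius interpolates to r₁+(r₂−r₁)t = 4.763, giving a regular 32-gon of that circumradius (area = (32/2)·4.763²·sin(360°/32) = 70.82 mm²); After the difference (first − rest): starting from the r=2.5 cylinder (19.51 mm²), the cone at (8.5, 10.5) misses the remaining region (no effect); the cone at (13, 14) misses the remaining region (no effect) — area = 19.51 mm²; (whole slice rotated 45° about Z — lengths, areas and connectivity unchanged). At z = 12: the cylinder: section is a regular 32-gon, circumradius r=2.5 (area = (32/2)·2.500²·sin(360°/32) = 19.51 mm²); the cone at (8.5, 10.5): at t=0.649 of its height the radius interpolates to r₁+(r₂−r₁)t = 4.459, giving a regular 32-gon of that circumradius (area = (32/2)·4.459²·sin(360°/32) = 62.08 mm²); the cylinder at (15.5, 6.5) does not reach this height (z outside [-0.5, 6.5]); the cone at (13, 14) (r1=6→r2=3.5) has section circumradius 4.158 here — a regular 32-gon (area = (32/2)·4.158²·sin(360°/32) = 53.96 mm²); After the difference (first − rest): starting from the r=2.5 cylinder (19.51 mm²), the cone at (8.5, 10.5) misses the remaining region (no effect); the cone at (13, 14) misses the remaining region (no effect) — area = 19.51 mm²; (whole slice rotated 45° about Z — lengths, areas and connectivity unchanged). Checking containment: the cross-section at z = 12 is a subset of the cross-section at z = 7.4.

entirely on top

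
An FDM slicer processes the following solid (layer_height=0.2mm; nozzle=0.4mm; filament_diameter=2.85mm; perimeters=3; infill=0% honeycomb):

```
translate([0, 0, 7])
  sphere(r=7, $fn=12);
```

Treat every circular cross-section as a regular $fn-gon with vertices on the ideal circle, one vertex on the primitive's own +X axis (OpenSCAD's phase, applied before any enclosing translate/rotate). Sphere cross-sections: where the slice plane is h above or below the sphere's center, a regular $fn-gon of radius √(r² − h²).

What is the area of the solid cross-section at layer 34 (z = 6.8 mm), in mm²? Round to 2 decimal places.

146.88 mm²

At z = 6.8 mm: the r=7 sphere contributes a regular 12-gon of circumradius √(7²−0.2²) = 6.997 (area = (12/2)·6.997²·sin(360°/12) = 146.88 mm²). Overall, the cross-section is a single solid region. Net area = 146.88 mm².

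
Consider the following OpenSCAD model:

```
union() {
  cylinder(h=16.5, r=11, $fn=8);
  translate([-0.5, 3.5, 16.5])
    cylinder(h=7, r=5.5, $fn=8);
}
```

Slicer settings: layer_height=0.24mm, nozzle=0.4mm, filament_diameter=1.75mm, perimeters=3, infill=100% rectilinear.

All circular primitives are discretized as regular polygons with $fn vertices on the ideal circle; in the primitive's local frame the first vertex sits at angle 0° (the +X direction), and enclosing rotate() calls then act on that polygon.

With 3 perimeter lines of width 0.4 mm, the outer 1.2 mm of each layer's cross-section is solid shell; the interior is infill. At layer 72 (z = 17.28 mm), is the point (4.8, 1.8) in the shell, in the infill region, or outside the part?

outside

At z = 17.28 mm: the cylinder is not intersected at this z (z outside [0, 16.5]); the r=5.5 cylinder at (-0.5, 3.5) gives a regular 8-gon of circumradius 5.5 (constant along its height); Taking the union: only the r=5.5 cylinder at (-0.5, 3.5) is present, so the union is just that shape — 1 connected region. Overall, the cross-section is a single solid region. The nearest boundary edge runs (3.39, -0.39)→(5.00, 3.50); distance from the point to it = 0.47 mm. The point is not inside any of the regions above, so it lies outside the cross-section (0.47 mm from the nearest boundary).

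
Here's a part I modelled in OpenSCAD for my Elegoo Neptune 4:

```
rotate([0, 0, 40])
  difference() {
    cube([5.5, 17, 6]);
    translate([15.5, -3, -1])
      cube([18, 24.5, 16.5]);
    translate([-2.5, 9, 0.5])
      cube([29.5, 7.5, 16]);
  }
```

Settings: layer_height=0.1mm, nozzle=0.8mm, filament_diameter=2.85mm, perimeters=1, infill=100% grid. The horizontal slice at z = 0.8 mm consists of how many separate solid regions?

At z = 0.8 mm: the 5.5×17 cube contributes its full rectangle; the 18×24.5 cube at (15.5, -3) contributes its full rectangle; the 29.5×7.5 cube at (-2.5, 9) contributes its full rectangle; After the difference (first − rest): starting from the 5.5×17 cube, the 18×24.5 cube at (15.5, -3) misses the remaining region (no effect); the 29.5×7.5 cube at (-2.5, 9) partially overlaps it — only the 41.25 mm² overlap (of its 221.25 mm²) is removed, clipping the outline — 2 connected regions; (whole slice rotated 40° about Z — lengths, areas and connectivity unchanged). The result has 2 disconnected regions.

2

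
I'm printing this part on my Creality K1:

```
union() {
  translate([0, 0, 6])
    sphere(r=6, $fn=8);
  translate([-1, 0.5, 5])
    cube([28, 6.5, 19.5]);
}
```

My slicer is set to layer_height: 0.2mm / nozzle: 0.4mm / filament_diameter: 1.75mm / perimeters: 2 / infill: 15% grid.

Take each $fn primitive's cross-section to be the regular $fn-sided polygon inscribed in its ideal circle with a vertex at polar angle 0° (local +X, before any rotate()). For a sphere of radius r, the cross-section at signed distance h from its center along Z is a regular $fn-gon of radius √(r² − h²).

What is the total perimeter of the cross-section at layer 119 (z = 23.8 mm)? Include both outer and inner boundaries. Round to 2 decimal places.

69.00 mm

At z = 23.8 mm: the sphere does not reach this height (|z−center|=17.800 > r=6); the cube at (-1, 0.5) (footprint 28×6.5) is included at this height (perimeter 69.00 mm); Merging all regions: only the 28×6.5 cube at (-1, 0.5) is present, so the union is just that shape — boundary = 69.00 mm. Overall, the cross-section is a single solid region. Total boundary length (outer) = 69.00 mm.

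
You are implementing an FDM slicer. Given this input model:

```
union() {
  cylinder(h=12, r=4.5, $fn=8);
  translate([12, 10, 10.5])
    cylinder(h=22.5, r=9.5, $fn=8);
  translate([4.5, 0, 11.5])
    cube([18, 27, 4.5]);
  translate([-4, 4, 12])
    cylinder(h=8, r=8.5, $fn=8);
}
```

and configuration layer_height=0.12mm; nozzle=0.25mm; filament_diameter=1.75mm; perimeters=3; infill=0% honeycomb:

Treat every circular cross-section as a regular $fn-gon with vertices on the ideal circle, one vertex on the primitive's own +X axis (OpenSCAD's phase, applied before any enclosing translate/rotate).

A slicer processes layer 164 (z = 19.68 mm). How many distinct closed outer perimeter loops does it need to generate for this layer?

2

At z = 19.68 mm: the cylinder does not reach this height (z outside [0, 12]); the r=9.5 cylinder at (12, 10) gives a regular 8-gon of circumradius 9.5 (constant along its height); the cube at (4.5, 0) does not reach this height (z outside [11.5, 16]); the r=8.5 cylinder at (-4, 4) contributes a regular 8-gon of circumradius 8.5; Merging all regions: the 2 present regions are separate (no shared area or edge), so areas and boundary lengths simply add and each stays a separate island — 2 connected regions. The result has 2 disconnected regions.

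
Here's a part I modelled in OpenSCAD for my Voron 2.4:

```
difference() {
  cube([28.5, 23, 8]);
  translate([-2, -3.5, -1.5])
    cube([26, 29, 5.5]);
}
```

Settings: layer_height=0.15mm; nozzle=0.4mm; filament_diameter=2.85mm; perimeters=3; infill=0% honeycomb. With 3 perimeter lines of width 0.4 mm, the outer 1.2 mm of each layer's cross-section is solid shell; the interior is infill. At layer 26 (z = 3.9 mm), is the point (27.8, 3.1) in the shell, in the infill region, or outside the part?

shell

At z = 3.9 mm: the 28.5×23 cube contributes its full rectangle; the cube at (-2, -3.5) is present — its section is the full 26×29 rectangle; Taking the first minus the rest: starting from the 28.5×23 cube, the 26×29 cube at (-2, -3.5) partially overlaps it — only the 552.00 mm² overlap (of its 754.00 mm²) is removed, clipping the outline — 1 connected region. Overall, the cross-section is a single solid region. The nearest boundary edge runs (28.50, 23.00)→(28.50, 0.00); distance from the point to it = 0.70 mm. The point is inside the cross-section, 0.70 mm from the nearest boundary — within the 1.2 mm shell band (3 × 0.4).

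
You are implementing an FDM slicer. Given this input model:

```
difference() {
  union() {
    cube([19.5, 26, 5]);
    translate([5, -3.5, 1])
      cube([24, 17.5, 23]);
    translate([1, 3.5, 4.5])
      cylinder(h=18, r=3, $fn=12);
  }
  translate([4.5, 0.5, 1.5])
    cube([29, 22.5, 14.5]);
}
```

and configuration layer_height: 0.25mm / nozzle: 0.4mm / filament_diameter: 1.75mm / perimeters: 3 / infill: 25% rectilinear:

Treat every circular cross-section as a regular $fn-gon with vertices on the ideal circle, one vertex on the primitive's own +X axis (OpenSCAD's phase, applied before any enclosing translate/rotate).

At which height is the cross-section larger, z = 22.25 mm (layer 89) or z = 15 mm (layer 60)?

layer 89 (z = 22.25 mm)

Layer 89 (z = 22.25): the cube is absent (z outside [0, 5]); the 24×17.5 cube at (5, -3.5) contributes its full rectangle (area 420.00 mm²); the cylinder at (1, 3.5): section is a regular 12-gon, circumradius r=3 (area = (12/2)·3.000²·sin(360°/12) = 27.00 mm²); Taking the union: the 2 present regions are separate (no shared area or edge), so areas and boundary lengths simply add and each stays a separate island — area = 447.00 mm²; the cube at (4.5, 0.5) is absent (z outside [1.5, 16]); After the difference (first − rest): none of the subtracted shapes is present at this height, so that combined region is unchanged — area = 447.00 mm². So its area = 447.00 mm². Layer 60 (z = 15): the cube does not reach this height (z outside [0, 5]); the 24×17.5 cube at (5, -3.5) contributes its full rectangle (area 420.00 mm²); the r=3 cylinder at (1, 3.5) contributes a regular 12-gon of circumradius 3 (area = (12/2)·3.000²·sin(360°/12) = 27.00 mm²); Merging all regions: the 2 present regions are separate (no shared area or edge), so areas and boundary lengths simply add and each stays a separate island — area = 447.00 mm²; the cube at (4.5, 0.5) is present — its section is the full 29×22.5 rectangle (area 652.50 mm²); After the difference (first − rest): starting from the result so far (447.00 mm²), the 29×22.5 cube at (4.5, 0.5) partially overlaps it — only the 324.00 mm² overlap (of its 652.50 mm²) is removed, clipping the outline — area = 123.00 mm². So its area = 123.00 mm². Layer 89 is larger (447.00 vs 123.00 mm²).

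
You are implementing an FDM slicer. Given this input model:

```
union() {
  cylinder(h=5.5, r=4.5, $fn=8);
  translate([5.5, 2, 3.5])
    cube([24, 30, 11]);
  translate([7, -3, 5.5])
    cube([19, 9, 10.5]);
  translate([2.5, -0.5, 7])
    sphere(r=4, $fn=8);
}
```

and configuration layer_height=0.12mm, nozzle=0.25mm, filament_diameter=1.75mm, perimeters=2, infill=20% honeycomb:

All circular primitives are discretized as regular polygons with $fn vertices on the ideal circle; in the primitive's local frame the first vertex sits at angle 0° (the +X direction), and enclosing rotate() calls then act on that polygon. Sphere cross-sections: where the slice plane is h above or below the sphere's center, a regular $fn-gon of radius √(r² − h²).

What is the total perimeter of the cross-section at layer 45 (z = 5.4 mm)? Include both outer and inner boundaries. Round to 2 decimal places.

138.64 mm

At z = 5.4 mm: the r=4.5 cylinder gives a regular 8-gon of circumradius 4.5 (constant along its height) (perimeter = 2·8·4.500·sin(180°/8) = 27.55 mm); the 24×30 cube at (5.5, 2) contributes its full rectangle (perimeter 108.00 mm); the cube at (7, -3) is absent (z outside [5.5, 16]); the sphere at (2.5, -0.5): section is a regular 8-gon, circumradius = √(r²−h²) = √(4²−1.6²) = 3.666 (perimeter = 2·8·3.666·sin(180°/8) = 22.45 mm); Merging all regions: the regions partially overlap (shared area 27.21 mm²), so the edge portions inside another operand are dropped and the merged outline is re-measured after clipping — boundary = 138.64 mm. Overall, the cross-section has 2 separate islands. Total boundary length (outer) = 138.64 mm.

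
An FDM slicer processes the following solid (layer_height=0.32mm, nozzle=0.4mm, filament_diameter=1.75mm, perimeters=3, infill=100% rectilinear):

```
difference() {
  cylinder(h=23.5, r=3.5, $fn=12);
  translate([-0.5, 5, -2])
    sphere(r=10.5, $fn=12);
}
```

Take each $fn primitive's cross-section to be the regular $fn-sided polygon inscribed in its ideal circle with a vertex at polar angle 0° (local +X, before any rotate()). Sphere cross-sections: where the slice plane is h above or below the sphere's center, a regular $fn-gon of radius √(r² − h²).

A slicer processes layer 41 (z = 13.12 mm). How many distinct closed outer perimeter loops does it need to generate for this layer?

1

At z = 13.12 mm: the r=3.5 cylinder gives a regular 12-gon of circumradius 3.5 (constant along its height); the sphere at (-0.5, 5) does not reach this height (|z−center|=15.120 > r=10.5); Subtracting the remaining from the first: none of the subtracted shapes is present at this height, so the r=3.5 cylinder is unchanged — 1 connected region. The result has 1 disconnected region.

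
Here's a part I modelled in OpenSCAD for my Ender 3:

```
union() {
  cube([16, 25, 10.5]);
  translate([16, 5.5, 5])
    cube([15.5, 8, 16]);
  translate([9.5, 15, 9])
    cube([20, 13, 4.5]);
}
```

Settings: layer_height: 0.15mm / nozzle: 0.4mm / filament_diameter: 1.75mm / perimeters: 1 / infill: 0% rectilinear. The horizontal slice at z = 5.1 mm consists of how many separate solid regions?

At z = 5.1 mm: the cube (footprint 16×25) is included at this height; the cube at (16, 5.5) (footprint 15.5×8) is included at this height; the cube at (9.5, 15) does not reach this height (z outside [9, 13.5]); Merging all regions: the 2 present regions share edge segments without overlapping in area, so areas simply add but the touching pieces fuse into one outline (the shared edge portions become interior and drop out of the boundary) — 1 connected region. The result has 1 disconnected region.

1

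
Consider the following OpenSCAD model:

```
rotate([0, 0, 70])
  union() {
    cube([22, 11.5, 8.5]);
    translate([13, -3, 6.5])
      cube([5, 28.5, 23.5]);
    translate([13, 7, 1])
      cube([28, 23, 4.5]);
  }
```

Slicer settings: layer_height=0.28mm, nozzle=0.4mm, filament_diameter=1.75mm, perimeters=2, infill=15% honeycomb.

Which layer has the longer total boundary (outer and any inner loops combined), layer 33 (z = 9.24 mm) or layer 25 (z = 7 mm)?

layer 25 (z = 7 mm)

Layer 33 (z = 9.24): the cube is absent (z outside [0, 8.5]); the 5×28.5 cube at (13, -3) contributes its full rectangle (perimeter 67.00 mm); the cube at (13, 7) is not intersected at this z (z outside [1, 5.5]); Taking the union: only the 5×28.5 cube at (13, -3) is present, so the union is just that shape — boundary = 67.00 mm; (whole slice rotated 70° about Z — lengths, areas and connectivity unchanged). So its perimeter = 67.00 mm. Layer 25 (z = 7): the cube (footprint 22×11.5) is included at this height (perimeter 67.00 mm); the cube at (13, -3) (footprint 5×28.5) is included at this height (perimeter 67.00 mm); the cube at (13, 7) does not reach this height (z outside [1, 5.5]); Combining (union): the regions partially overlap (shared area 57.50 mm²), so the edge portions inside another operand are dropped and the merged outline is re-measured after clipping — boundary = 101.00 mm; (rotated 70° about Z; rotation is an isometry so areas/perimeters/island counts are preserved). So its perimeter = 101.00 mm. Layer 25 is larger (101.00 vs 67.00 mm).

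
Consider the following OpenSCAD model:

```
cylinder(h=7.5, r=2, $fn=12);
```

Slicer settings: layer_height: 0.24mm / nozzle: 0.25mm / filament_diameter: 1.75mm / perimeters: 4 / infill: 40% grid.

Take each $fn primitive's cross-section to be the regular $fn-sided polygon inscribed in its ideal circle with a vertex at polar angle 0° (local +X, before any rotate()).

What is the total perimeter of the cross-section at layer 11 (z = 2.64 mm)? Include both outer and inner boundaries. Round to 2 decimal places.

12.42 mm

At z = 2.64 mm: the r=2 cylinder contributes a regular 12-gon of circumradius 2 (perimeter = 2·12·2.000·sin(180°/12) = 12.42 mm). Overall, the cross-section is a single solid region. Total boundary length (outer) = 12.42 mm.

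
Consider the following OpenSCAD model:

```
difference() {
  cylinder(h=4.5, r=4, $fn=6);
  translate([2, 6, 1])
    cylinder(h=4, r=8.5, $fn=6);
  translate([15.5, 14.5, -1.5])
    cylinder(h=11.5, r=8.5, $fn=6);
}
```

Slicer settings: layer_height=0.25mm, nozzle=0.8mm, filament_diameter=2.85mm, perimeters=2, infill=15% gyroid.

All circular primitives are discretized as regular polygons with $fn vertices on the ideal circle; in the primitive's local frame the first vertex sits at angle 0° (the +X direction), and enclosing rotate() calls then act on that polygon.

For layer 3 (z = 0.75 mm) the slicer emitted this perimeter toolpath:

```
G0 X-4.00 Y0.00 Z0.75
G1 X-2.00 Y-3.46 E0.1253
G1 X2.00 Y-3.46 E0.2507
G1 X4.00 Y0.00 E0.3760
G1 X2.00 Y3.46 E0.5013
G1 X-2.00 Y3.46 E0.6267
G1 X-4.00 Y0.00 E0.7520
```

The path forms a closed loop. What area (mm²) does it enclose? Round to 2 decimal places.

Apply the shoelace formula to the sequence of (X, Y) vertices; enclosed area = 41.52 mm².

41.52 mm²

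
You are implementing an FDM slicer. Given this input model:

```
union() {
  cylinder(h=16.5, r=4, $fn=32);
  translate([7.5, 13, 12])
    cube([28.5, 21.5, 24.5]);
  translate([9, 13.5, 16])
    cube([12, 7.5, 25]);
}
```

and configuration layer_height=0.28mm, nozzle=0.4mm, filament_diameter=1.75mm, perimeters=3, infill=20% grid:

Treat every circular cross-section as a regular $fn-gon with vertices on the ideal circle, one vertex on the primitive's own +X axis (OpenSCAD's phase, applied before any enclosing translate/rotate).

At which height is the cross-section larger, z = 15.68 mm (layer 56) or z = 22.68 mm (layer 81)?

Layer 56 (z = 15.68): the cylinder: section is a regular 32-gon, circumradius r=4 (area = (32/2)·4.000²·sin(360°/32) = 49.94 mm²); the cube at (7.5, 13) (footprint 28.5×21.5) is included at this height (area 612.75 mm²); the cube at (9, 13.5) is not intersected at this z (z outside [16, 41]); Combining (union): the 2 present regions are separate (no shared area or edge), so areas and boundary lengths simply add and each stays a separate island — area = 662.69 mm². So its area = 662.69 mm². Layer 81 (z = 22.68): the cylinder is not intersected at this z (z outside [0, 16.5]); the 28.5×21.5 cube at (7.5, 13) contributes its full rectangle (area 612.75 mm²); the 12×7.5 cube at (9, 13.5) contributes its full rectangle (area 90.00 mm²); Taking the union: the 12×7.5 cube at (9, 13.5) lies entirely inside the 28.5×21.5 cube at (7.5, 13), so the union is just the 28.5×21.5 cube at (7.5, 13) — area = 612.75 mm². So its area = 612.75 mm². Layer 56 is larger (662.69 vs 612.75 mm²).

layer 56 (z = 15.68 mm)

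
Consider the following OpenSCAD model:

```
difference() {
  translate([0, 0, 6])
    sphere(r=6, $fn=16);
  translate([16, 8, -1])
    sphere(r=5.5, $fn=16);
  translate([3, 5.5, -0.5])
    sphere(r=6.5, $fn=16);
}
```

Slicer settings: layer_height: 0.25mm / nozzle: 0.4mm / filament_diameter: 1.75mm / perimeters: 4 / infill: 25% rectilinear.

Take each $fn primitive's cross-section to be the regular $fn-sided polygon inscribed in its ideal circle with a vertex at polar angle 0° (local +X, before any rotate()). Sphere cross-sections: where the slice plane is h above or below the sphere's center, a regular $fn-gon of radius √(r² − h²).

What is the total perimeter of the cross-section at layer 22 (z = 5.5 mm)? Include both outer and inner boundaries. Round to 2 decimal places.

At z = 5.5 mm: the r=6 sphere contributes a regular 16-gon of circumradius √(6²−0.5²) = 5.979 (perimeter = 2·16·5.979·sin(180°/16) = 37.33 mm); the sphere at (16, 8) is not intersected at this z (|z−center|=6.500 > r=5.5); the sphere at (3, 5.5): section is a regular 16-gon, circumradius = √(r²−h²) = √(6.5²−6²) = 2.500 (perimeter = 2·16·2.500·sin(180°/16) = 15.61 mm); After the difference (first − rest): starting from the r=6 sphere, the r=6.5 sphere at (3, 5.5) partially overlaps it — only the 6.99 mm² overlap (of its 19.13 mm²) is removed, clipping the outline — boundary = 38.58 mm. Overall, the cross-section is a single solid region. Total boundary length (outer) = 38.58 mm.

38.58 mm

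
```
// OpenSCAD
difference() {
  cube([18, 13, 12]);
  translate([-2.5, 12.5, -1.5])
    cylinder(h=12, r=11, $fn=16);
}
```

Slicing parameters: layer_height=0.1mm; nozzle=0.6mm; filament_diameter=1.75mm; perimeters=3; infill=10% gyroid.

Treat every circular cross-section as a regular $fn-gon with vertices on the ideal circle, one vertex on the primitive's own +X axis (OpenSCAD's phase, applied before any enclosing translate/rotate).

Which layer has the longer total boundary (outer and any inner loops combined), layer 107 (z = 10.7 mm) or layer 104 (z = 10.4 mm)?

Layer 107 (z = 10.7): the 18×13 cube contributes its full rectangle (perimeter 62.00 mm); the cylinder at (-2.5, 12.5) is not intersected at this z (z outside [-1.5, 10.5]); Subtracting the remaining from the first: none of the subtracted shapes is present at this height, so the 18×13 cube is unchanged — boundary = 62.00 mm. So its perimeter = 62.00 mm. Layer 104 (z = 10.4): the cube is present — its section is the full 18×13 rectangle (perimeter 62.00 mm); the r=11 cylinder at (-2.5, 12.5) gives a regular 16-gon of circumradius 11 (constant along its height) (perimeter = 2·16·11.000·sin(180°/16) = 68.67 mm); Subtracting the remaining from the first: starting from the 18×13 cube, the r=11 cylinder at (-2.5, 12.5) partially overlaps it — only the 69.96 mm² overlap (of its 370.44 mm²) is removed, clipping the outline — boundary = 57.73 mm. So its perimeter = 57.73 mm. Layer 107 is larger (62.00 vs 57.73 mm).

layer 107 (z = 10.7 mm)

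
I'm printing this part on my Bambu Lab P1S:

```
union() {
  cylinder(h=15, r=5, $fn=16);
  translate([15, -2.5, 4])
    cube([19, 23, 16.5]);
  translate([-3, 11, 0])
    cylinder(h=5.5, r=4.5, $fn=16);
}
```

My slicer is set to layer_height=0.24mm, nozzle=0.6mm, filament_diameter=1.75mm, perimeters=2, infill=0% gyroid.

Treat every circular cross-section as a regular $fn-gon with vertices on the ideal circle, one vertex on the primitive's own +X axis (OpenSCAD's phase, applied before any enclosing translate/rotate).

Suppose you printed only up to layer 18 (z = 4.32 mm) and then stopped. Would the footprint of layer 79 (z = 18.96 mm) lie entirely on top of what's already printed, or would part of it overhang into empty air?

entirely on top

Compare the two slices. At z = 4.32: the r=5 cylinder gives a regular 16-gon of circumradius 5 (constant along its height) (area = (16/2)·5.000²·sin(360°/16) = 76.54 mm²); the cube at (15, -2.5) is present — its section is the full 19×23 rectangle (area 437.00 mm²); the r=4.5 cylinder at (-3, 11) contributes a regular 16-gon of circumradius 4.5 (area = (16/2)·4.500²·sin(360°/16) = 61.99 mm²); Merging all regions: the 3 present regions are separate (no shared area or edge), so areas and boundary lengths simply add and each stays a separate island — area = 575.53 mm². At z = 18.96: the cylinder does not reach this height (z outside [0, 15]); the 19×23 cube at (15, -2.5) contributes its full rectangle (area 437.00 mm²); the cylinder at (-3, 11) is not intersected at this z (z outside [0, 5.5]); Combining (union): only the 19×23 cube at (15, -2.5) is present, so the union is just that shape — area = 437.00 mm². Checking containment: the cross-section at z = 18.96 is a subset of the cross-section at z = 4.32.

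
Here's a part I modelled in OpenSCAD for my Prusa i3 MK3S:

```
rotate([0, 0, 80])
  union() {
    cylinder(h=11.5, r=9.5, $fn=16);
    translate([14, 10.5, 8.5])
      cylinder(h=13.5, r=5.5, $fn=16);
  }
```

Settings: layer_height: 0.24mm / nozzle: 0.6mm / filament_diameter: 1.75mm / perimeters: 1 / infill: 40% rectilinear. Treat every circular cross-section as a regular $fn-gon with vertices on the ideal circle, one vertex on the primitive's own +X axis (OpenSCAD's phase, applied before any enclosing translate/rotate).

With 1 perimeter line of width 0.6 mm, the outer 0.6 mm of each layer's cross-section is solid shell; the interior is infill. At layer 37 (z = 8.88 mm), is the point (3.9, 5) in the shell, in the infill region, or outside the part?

At z = 8.88 mm: the r=9.5 cylinder gives a regular 16-gon of circumradius 9.5 (constant along its height); the r=5.5 cylinder at (14, 10.5) gives a regular 16-gon of circumradius 5.5 (constant along its height); Taking the union: the 2 present regions are separate (no shared area or edge), so areas and boundary lengths simply add and each stays a separate island — 2 connected regions; (rotated 80° about Z; rotation is an isometry so areas/perimeters/island counts are preserved). Overall, the cross-section has 2 separate islands. Undo the 80° rotation: the query point maps to (5.601, -2.973) in the un-rotated model frame. The nearest boundary edge runs (8.78, -3.64)→(6.72, -6.72); distance from the point to it = 3.01 mm. (Shell/infill is judged within the island containing the point — the largest one.) The point is inside the cross-section and 3.01 mm from the nearest boundary — more than the 0.6 mm shell width (1 × 0.6), so it's in the infill interior.

infill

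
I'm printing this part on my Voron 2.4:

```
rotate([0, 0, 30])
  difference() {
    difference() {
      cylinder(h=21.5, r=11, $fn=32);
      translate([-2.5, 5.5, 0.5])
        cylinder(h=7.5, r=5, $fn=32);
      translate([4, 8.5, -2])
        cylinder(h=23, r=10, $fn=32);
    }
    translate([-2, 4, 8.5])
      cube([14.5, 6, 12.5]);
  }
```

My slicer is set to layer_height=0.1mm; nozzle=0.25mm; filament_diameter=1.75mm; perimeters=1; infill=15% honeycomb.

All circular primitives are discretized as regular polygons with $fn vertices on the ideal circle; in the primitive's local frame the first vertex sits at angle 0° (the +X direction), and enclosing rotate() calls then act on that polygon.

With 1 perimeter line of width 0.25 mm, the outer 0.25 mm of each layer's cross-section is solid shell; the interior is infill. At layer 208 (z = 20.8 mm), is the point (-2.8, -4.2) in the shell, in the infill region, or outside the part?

infill

At z = 20.8 mm: the cylinder: section is a regular 32-gon, circumradius r=11; the cylinder at (-2.5, 5.5) is absent (z outside [0.5, 8]); the r=10 cylinder at (4, 8.5) gives a regular 32-gon of circumradius 10 (constant along its height); After the difference (first − rest): starting from the r=11 cylinder, the r=10 cylinder at (4, 8.5) partially overlaps it — only the 153.87 mm² overlap (of its 312.14 mm²) is removed, clipping the outline — 1 connected region; the cube at (-2, 4) (footprint 14.5×6) is included at this height; After the difference (first − rest): starting from the result so far, the 14.5×6 cube at (-2, 4) misses the remaining region (no effect) — 1 connected region; (rotated 30° about Z; rotation is an isometry so areas/perimeters/island counts are preserved). Overall, the cross-section is a single solid region. Undo the 30° rotation: the query point maps to (-4.525, -2.237) in the un-rotated model frame. The nearest boundary edge runs (-3.07, 1.43)→(-1.56, 0.19); distance from the point to it = 3.76 mm. The point is inside the cross-section and 3.76 mm from the nearest boundary — more than the 0.25 mm shell width (1 × 0.25), so it's in the infill interior.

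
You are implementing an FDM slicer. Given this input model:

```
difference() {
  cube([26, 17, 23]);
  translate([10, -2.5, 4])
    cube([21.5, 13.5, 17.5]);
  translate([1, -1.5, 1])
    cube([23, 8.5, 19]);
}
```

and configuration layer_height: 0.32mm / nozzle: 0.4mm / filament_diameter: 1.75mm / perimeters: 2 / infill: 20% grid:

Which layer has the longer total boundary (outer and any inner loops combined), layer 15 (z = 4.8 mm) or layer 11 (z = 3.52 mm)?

Layer 15 (z = 4.8): the cube (footprint 26×17) is included at this height (perimeter 86.00 mm); the cube at (10, -2.5) (footprint 21.5×13.5) is included at this height (perimeter 70.00 mm); the cube at (1, -1.5) is present — its section is the full 23×8.5 rectangle (perimeter 63.00 mm); Subtracting the remaining from the first: starting from the 26×17 cube, the 21.5×13.5 cube at (10, -2.5) partially overlaps it — only the 176.00 mm² overlap (of its 290.25 mm²) is removed, clipping the outline; the 23×8.5 cube at (1, -1.5) partially overlaps it — only the 63.00 mm² overlap (of its 195.50 mm²) is removed, clipping the outline — boundary = 86.00 mm. So its perimeter = 86.00 mm. Layer 11 (z = 3.52): the 26×17 cube contributes its full rectangle (perimeter 86.00 mm); the cube at (10, -2.5) does not reach this height (z outside [4, 21.5]); the cube at (1, -1.5) (footprint 23×8.5) is included at this height (perimeter 63.00 mm); After the difference (first − rest): starting from the 26×17 cube, the 23×8.5 cube at (1, -1.5) partially overlaps it — only the 161.00 mm² overlap (of its 195.50 mm²) is removed, clipping the outline — boundary = 100.00 mm. So its perimeter = 100.00 mm. Layer 11 is larger (100.00 vs 86.00 mm).

layer 11 (z = 3.52 mm)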